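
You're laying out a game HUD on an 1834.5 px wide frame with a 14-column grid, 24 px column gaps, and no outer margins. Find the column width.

14 columns + 13 column gaps: 14c + 13·24 = 1834.5.
14c = 1834.5 − 312 = 1522.5, so c = 108.75 px.

108.75 px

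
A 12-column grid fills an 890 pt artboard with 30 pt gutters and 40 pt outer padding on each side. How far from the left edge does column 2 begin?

Inside the margins: 890 − 80 = 810 pt.
Subtracting 11 gutters of 30 leaves 480 for 12 columns, so c = 40 pt.
Column 2 starts at margin + 1·(column + gutter) = 40 + 1·70 = 110 pt.

110 pt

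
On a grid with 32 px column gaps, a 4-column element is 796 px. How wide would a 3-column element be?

589 px

4 columns + 3 column gaps: 4c + 3·32 = 796.
4c = 796 − 96 = 700, so c = 175 px.
Span of 3: 3·175 + 2·32 = 525 + 64 = 589 px.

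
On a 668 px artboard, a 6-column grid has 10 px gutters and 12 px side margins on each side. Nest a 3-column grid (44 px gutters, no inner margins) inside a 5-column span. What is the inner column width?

149 px

Outer content = 668 − 2·12 = 644 px.
6c + 5·10 = 644 → 6c = 594 → c = 99 px.
5 columns plus 4 gutters: 495 + 40 = 535 px.
3 columns + 2 gutters: 3d + 2·44 = 535.
3d = 535 − 88 = 447, so d = 149 px.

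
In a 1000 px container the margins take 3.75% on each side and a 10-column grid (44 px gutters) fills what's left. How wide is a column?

Margins: 3.75% × 1000 = 37.5 px each, so content = 1000 − 75 = 925 px.
10 columns + 9 gutters: 10c + 9·44 = 925.
10c = 925 − 396 = 529, so c = 52.9 px.

52.9 px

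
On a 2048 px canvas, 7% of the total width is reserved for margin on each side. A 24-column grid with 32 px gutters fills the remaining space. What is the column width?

42.72 px

Each margin = 7% of 2048 = 143.36 px; content = 2048 − 2·143.36 = 1761.28 px.
1761.28 − 23·32 = 1025.28; ÷24 gives c = 42.72 px.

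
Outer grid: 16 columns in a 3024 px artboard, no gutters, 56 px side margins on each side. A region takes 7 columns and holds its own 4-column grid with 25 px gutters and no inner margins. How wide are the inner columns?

Take off 112 px of margins, leaving 2912 px.
With no gutters, each column is 2912/16 = 182 px.
7-column span = 7·182 = 1274 px.
4d + 3·25 = 1274 → 4d = 1199 → d = 299.75 px.

299.75 px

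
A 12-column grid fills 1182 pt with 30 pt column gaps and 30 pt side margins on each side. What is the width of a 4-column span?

354 pt

Content width = 1182 − 2·30 = 1122 pt.
12c + 11·30 = 1122 → 12c = 792 → c = 66 pt.
4 columns plus 3 column gaps: 264 + 90 = 354 pt.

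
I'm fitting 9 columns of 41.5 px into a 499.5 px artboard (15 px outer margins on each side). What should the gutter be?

Take off 30 px of margins, leaving 469.5 px.
9·41.5 + 8g = 469.5 → 8g = 96 → g = 12 px.

12 px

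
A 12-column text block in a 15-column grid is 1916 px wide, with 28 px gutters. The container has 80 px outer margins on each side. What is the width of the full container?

Subtracting 11 gutters of 28 leaves 1608 for 12 columns, so c = 134 px.
Total width: 2·80 + 15·134 + 14·28 = 2562 px.

2562 px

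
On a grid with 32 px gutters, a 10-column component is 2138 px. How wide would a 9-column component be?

1921 px

10 columns + 9 gutters: 10c + 9·32 = 2138.
10c = 2138 − 288 = 1850, so c = 185 px.
9-column span = 9·185 + 8·32 = 1921 px.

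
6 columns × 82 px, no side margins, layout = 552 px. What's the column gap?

6 columns take 6·82 = 492 px; remaining 60 splits into 5 column gaps.
g = 60 / 5 = 12 px.

12 px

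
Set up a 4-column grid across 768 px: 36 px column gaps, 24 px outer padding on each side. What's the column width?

153 px

Take off 48 px of margins, leaving 720 px.
Subtracting 3 column gaps of 36 leaves 612 for 4 columns, so c = 153 px.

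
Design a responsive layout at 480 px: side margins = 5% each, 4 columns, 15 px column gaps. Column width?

96.75 px

480 × (1 − 2·5%) = 480 × 90% = 432 px for the columns.
4c + 3·15 = 432 → 4c = 387 → c = 96.75 px.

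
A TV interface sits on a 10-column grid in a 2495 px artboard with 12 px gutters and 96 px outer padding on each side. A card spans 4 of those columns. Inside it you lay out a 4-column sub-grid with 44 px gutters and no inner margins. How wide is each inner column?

195.5 px

Subtract both margins: 2495 − 2·96 = 2303 px.
10c + 9·12 = 2303 → 10c = 2195 → c = 219.5 px.
Span of 4: 4·219.5 + 3·12 = 878 + 36 = 914 px.
4 columns + 3 gutters: 4d + 3·44 = 914.
4d = 914 − 132 = 782, so d = 195.5 px.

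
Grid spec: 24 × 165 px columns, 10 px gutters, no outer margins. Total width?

4190 px

Layout = 24·165 + 23·10 = 3960 + 230 = 4190 px.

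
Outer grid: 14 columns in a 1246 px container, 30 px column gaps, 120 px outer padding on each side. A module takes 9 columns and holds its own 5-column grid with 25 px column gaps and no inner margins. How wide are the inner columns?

Subtract both margins: 1246 − 2·120 = 1006 px.
Subtracting 13 column gaps of 30 leaves 616 for 14 columns, so c = 44 px.
9 columns plus 8 column gaps: 396 + 240 = 636 px.
Subtracting 4 column gaps of 25 leaves 536 for 5 columns, so d = 107.2 px.

107.2 px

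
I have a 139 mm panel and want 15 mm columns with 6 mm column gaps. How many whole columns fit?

k columns need k·15 + (k−1)·6 = k·21 − 6.
k·21 − 6 ≤ 139 → k ≤ 145 / 21 ≈ 6.90, so k = 6.

6 columns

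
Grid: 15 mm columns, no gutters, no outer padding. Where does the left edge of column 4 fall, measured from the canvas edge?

No margin, so column 4 starts at 3·(column + gutter) = 3·15 = 45 mm.

45 mm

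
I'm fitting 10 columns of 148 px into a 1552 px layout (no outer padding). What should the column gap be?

8 px

10·148 + 9g = 1552 → 9g = 72 → g = 8 px.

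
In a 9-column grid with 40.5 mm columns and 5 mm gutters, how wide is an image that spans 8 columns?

Span of 8: 8·40.5 + 7·5 = 324 + 35 = 359 mm.

359 mm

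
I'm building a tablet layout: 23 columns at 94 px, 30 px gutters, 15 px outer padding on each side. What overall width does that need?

2852 px

Adding margins, columns and gutters: 30 + 2162 + 660 = 2852 px.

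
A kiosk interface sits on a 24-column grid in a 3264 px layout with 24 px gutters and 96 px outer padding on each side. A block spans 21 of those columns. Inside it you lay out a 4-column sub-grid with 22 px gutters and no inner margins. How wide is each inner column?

Outer content = 3264 − 2·96 = 3072 px.
Subtracting 23 gutters of 24 leaves 2520 for 24 columns, so c = 105 px.
21-column span = 21·105 + 20·24 = 2685 px.
4d + 3·22 = 2685 → 4d = 2619 → d = 654.75 px.

654.75 px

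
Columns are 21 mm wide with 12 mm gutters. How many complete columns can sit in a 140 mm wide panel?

k columns need k·21 + (k−1)·12 = k·33 − 12.
k·33 − 12 ≤ 140 → k ≤ 152 / 33 ≈ 4.61, so k = 4.

4 columns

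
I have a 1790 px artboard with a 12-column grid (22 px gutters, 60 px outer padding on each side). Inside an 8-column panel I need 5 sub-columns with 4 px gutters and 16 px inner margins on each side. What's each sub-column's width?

Inside the margins: 1790 − 120 = 1670 px.
12 columns + 11 gutters: 12c + 11·22 = 1670.
12c = 1670 − 242 = 1428, so c = 119 px.
8 columns plus 7 gutters: 952 + 154 = 1106 px.
Inner content = 1106 − 2·16 = 1074 px.
5d + 4·4 = 1074 → 5d = 1058 → d = 211.6 px.

211.6 px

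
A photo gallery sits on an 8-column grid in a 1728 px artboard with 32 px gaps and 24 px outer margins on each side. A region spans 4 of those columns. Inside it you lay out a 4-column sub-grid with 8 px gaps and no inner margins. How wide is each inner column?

Subtract both margins: 1728 − 2·24 = 1680 px.
8 columns + 7 gaps: 8c + 7·32 = 1680.
8c = 1680 − 224 = 1456, so c = 182 px.
Span of 4: 4·182 + 3·32 = 728 + 96 = 824 px.
Subtracting 3 gaps of 8 leaves 800 for 4 columns, so d = 200 px.

200 px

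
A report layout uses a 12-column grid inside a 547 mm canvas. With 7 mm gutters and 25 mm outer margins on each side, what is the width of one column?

35 mm

Inside the margins: 547 − 50 = 497 mm.
12 columns + 11 gutters: 12c + 11·7 = 497.
12c = 497 − 77 = 420, so c = 35 mm.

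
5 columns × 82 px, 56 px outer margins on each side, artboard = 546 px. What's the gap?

Inside the margins: 546 − 112 = 434 px.
Columns use 410 px, leaving 24 px across 4 gaps = 6 px each.

6 px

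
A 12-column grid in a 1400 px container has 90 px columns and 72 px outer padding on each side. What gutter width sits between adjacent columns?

16 px

Inside the margins: 1400 − 144 = 1256 px.
12·90 + 11g = 1256 → 11g = 176 → g = 16 px.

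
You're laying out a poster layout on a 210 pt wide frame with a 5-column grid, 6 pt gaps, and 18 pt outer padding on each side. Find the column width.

30 pt

Take off 36 pt of margins, leaving 174 pt.
5c + 4·6 = 174 → 5c = 150 → c = 30 pt.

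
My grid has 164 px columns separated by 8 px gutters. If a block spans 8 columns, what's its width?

1368 px

8 columns plus 7 gutters: 1312 + 56 = 1368 px.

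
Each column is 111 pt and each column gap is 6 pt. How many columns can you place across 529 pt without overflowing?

4 columns

Each extra column adds 111 + 6 = 117 pt.
(529 + 6) / 117 = 4.57, so 4 columns fit.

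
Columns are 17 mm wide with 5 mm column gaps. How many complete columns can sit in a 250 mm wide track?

k columns need k·17 + (k−1)·5 = k·22 − 5.
k·22 − 5 ≤ 250 → k ≤ 255 / 22 ≈ 11.59, so k = 11.

11 columns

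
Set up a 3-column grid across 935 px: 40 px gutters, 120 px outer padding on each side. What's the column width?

205 px

Inside the margins: 935 − 240 = 695 px.
3 columns + 2 gutters: 3c + 2·40 = 695.
3c = 695 − 80 = 615, so c = 205 px.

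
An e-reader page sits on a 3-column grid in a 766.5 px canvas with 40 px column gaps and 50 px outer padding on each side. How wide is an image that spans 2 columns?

Subtract both margins: 766.5 − 2·50 = 666.5 px.
666.5 − 2·40 = 586.5; ÷3 gives c = 195.5 px.
Span of 2: 2·195.5 + 1·40 = 391 + 40 = 431 px.

431 px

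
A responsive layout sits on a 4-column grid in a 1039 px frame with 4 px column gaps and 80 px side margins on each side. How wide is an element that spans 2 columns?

Inside the margins: 1039 − 160 = 879 px.
879 − 3·4 = 867; ÷4 gives c = 216.75 px.
2-column span = 2·216.75 + 1·4 = 437.5 px.

437.5 px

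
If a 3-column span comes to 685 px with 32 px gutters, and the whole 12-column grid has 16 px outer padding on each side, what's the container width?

685 − 2·32 = 621; ÷3 gives c = 207 px.
Total width: 2·16 + 12·207 + 11·32 = 2868 px.

2868 px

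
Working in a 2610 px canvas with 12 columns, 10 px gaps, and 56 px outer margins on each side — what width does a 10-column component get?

Take off 112 px of margins, leaving 2498 px.
12 columns + 11 gaps: 12c + 11·10 = 2498.
12c = 2498 − 110 = 2388, so c = 199 px.
10-column span = 10·199 + 9·10 = 2080 px.

2080 px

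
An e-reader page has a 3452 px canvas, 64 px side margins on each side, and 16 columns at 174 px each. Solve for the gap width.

36 px

Subtract both margins: 3452 − 2·64 = 3324 px.
Columns use 2784 px, leaving 540 px across 15 gaps = 36 px each.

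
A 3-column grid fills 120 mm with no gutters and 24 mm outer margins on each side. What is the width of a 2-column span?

Subtract both margins: 120 − 2·24 = 72 mm.
3c = 72 → c = 24 mm.
2-column span = 2·24 = 48 mm.

48 mm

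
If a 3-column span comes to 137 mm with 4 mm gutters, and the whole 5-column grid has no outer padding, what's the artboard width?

137 − 2·4 = 129; ÷3 gives c = 43 mm.
Artboard = 5·43 + 4·4 = 215 + 16 = 231 mm.

231 mm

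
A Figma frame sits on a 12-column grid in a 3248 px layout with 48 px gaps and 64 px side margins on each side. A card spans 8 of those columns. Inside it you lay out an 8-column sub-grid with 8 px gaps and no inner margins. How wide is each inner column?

251 px

Inside the margins: 3248 − 128 = 3120 px.
3120 − 11·48 = 2592; ÷12 gives c = 216 px.
8 columns plus 7 gaps: 1728 + 336 = 2064 px.
8d + 7·8 = 2064 → 8d = 2008 → d = 251 px.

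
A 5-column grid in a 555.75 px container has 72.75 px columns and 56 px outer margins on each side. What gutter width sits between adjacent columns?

Subtract both margins: 555.75 − 2·56 = 443.75 px.
5 columns take 5·72.75 = 363.75 px; remaining 80 splits into 4 gutters.
g = 80 / 4 = 20 px.

20 px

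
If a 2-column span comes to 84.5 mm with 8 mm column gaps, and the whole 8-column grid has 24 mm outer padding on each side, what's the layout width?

410 mm

Subtracting 1 column gap of 8 leaves 76.5 for 2 columns, so c = 38.25 mm.
Layout = 2·24 + 8·38.25 + 7·8 = 48 + 306 + 56 = 410 mm.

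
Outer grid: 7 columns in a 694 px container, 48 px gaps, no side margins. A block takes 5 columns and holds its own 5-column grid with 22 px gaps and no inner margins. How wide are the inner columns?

694 − 6·48 = 406; ÷7 gives c = 58 px.
5-column span = 5·58 + 4·48 = 482 px.
5 columns + 4 gaps: 5d + 4·22 = 482.
5d = 482 − 88 = 394, so d = 78.8 px.

78.8 px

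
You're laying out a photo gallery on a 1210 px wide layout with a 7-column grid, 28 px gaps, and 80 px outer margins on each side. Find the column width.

126 px

Subtract both margins: 1210 − 2·80 = 1050 px.
Subtracting 6 gaps of 28 leaves 882 for 7 columns, so c = 126 px.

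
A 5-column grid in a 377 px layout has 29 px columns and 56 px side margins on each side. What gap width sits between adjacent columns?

30 px

Subtract both margins: 377 − 2·56 = 265 px.
5·29 + 4g = 265 → 4g = 120 → g = 30 px.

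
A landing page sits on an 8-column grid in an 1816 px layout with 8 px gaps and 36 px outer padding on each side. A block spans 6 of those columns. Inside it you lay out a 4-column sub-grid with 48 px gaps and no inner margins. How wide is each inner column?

290.5 px

Subtract both margins: 1816 − 2·36 = 1744 px.
8 columns + 7 gaps: 8c + 7·8 = 1744.
8c = 1744 − 56 = 1688, so c = 211 px.
6-column span = 6·211 + 5·8 = 1306 px.
1306 − 3·48 = 1162; ÷4 gives d = 290.5 px.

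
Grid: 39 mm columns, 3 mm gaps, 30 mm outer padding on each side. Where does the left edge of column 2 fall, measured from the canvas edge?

Column 2 starts at margin + 1·(column + gutter) = 30 + 1·42 = 72 mm.

72 mm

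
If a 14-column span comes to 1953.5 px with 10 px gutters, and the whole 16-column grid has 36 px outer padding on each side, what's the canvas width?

14 columns + 13 gutters: 14c + 13·10 = 1953.5.
14c = 1953.5 − 130 = 1823.5, so c = 130.25 px.
Total width: 2·36 + 16·130.25 + 15·10 = 2306 px.

2306 px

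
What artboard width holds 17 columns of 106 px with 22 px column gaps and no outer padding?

2154 px

Summing: 1802 + 352 = 2154 px.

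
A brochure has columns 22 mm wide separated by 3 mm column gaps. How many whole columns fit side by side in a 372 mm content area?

15 columns

k columns need k·22 + (k−1)·3 = k·25 − 3.
k·25 − 3 ≤ 372 → k ≤ 375 / 25 ≈ 15.00, so k = 15.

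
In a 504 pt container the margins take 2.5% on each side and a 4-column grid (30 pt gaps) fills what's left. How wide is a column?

Each margin = 2.5% of 504 = 12.6 pt; content = 504 − 2·12.6 = 478.8 pt.
4c + 3·30 = 478.8 → 4c = 388.8 → c = 97.2 pt.

97.2 pt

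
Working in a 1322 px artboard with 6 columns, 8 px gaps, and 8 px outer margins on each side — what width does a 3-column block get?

649 px

Take off 16 px of margins, leaving 1306 px.
1306 − 5·8 = 1266; ÷6 gives c = 211 px.
3 columns plus 2 gaps: 633 + 16 = 649 px.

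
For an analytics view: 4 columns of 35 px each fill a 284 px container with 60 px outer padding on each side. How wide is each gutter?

Content width = 284 − 2·60 = 164 px.
Columns use 140 px, leaving 24 px across 3 gutters = 8 px each.

8 px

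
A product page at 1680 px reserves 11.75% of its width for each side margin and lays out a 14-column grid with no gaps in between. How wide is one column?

Margins: 11.75% × 1680 = 197.4 px each, so content = 1680 − 394.8 = 1285.2 px.
14c = 1285.2 → c = 91.8 px.

91.8 px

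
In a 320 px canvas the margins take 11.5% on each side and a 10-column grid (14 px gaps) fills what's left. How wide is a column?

12.04 px

Margins: 11.5% × 320 = 36.8 px each, so content = 320 − 73.6 = 246.4 px.
10 columns + 9 gaps: 10c + 9·14 = 246.4.
10c = 246.4 − 126 = 120.4, so c = 12.04 px.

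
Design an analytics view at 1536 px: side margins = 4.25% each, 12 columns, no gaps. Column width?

Each margin = 4.25% of 1536 = 65.28 px; content = 1536 − 2·65.28 = 1405.44 px.
With no gaps, each column is 1405.44/12 = 117.12 px.

117.12 px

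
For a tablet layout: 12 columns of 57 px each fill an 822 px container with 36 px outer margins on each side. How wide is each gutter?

6 px

Inside the margins: 822 − 72 = 750 px.
12·57 + 11g = 750 → 11g = 66 → g = 6 px.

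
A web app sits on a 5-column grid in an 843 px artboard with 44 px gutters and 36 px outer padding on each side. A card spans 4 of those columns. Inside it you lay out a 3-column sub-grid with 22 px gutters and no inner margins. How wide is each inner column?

Take off 72 px of margins, leaving 771 px.
5 columns + 4 gutters: 5c + 4·44 = 771.
5c = 771 − 176 = 595, so c = 119 px.
Span of 4: 4·119 + 3·44 = 476 + 132 = 608 px.
Subtracting 2 gutters of 22 leaves 564 for 3 columns, so d = 188 px.

188 px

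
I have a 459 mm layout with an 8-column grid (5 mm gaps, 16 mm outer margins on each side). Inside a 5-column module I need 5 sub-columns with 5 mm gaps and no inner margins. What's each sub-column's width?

Inside the margins: 459 − 32 = 427 mm.
8c + 7·5 = 427 → 8c = 392 → c = 49 mm.
5-column span = 5·49 + 4·5 = 265 mm.
5 columns + 4 gaps: 5d + 4·5 = 265.
5d = 265 − 20 = 245, so d = 49 mm.

49 mm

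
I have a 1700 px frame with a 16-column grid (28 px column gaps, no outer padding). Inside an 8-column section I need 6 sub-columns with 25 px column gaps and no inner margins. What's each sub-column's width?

118.5 px

Subtracting 15 column gaps of 28 leaves 1280 for 16 columns, so c = 80 px.
8 columns plus 7 column gaps: 640 + 196 = 836 px.
6 columns + 5 column gaps: 6d + 5·25 = 836.
6d = 836 − 125 = 711, so d = 118.5 px.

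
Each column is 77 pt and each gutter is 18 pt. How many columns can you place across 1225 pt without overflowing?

13 columns

Each extra column adds 77 + 18 = 95 pt.
(1225 + 18) / 95 = 13.08, so 13 columns fit.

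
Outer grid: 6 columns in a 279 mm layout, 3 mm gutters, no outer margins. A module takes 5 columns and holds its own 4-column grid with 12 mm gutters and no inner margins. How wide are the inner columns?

Subtracting 5 gutters of 3 leaves 264 for 6 columns, so c = 44 mm.
Span of 5: 5·44 + 4·3 = 220 + 12 = 232 mm.
4 columns + 3 gutters: 4d + 3·12 = 232.
4d = 232 − 36 = 196, so d = 49 mm.

49 mm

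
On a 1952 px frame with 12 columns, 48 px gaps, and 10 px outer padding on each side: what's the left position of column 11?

1660 px

Take off 20 px of margins, leaving 1932 px.
1932 − 11·48 = 1404; ÷12 gives c = 117 px.
Before column 11: the margin + 10 columns + 10 gaps.
Offset = 10 + 10·(117 + 48) = 10 + 1650 = 1660 px.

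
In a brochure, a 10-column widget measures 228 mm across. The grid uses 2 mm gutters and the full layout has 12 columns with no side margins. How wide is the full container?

228 − 9·2 = 210; ÷10 gives c = 21 mm.
Summing: 252 + 22 = 274 mm.

274 mm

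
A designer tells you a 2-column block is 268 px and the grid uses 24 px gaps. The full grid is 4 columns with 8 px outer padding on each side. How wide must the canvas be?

268 − 1·24 = 244; ÷2 gives c = 122 px.
Total width: 2·8 + 4·122 + 3·24 = 576 px.

576 px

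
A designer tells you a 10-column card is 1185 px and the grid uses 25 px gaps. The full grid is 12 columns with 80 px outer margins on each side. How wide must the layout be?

1587 px

10 columns + 9 gaps: 10c + 9·25 = 1185.
10c = 1185 − 225 = 960, so c = 96 px.
Adding margins, columns and gutters: 160 + 1152 + 275 = 1587 px.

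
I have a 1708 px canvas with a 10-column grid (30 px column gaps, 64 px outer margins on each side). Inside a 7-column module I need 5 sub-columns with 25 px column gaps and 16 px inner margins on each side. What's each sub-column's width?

Inside the margins: 1708 − 128 = 1580 px.
Subtracting 9 column gaps of 30 leaves 1310 for 10 columns, so c = 131 px.
Span of 7: 7·131 + 6·30 = 917 + 180 = 1097 px.
Inner content = 1097 − 2·16 = 1065 px.
Subtracting 4 column gaps of 25 leaves 965 for 5 columns, so d = 193 px.

193 px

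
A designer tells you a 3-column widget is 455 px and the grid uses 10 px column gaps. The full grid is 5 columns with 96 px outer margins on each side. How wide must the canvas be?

957 px

3 columns + 2 column gaps: 3c + 2·10 = 455.
3c = 455 − 20 = 435, so c = 145 px.
Adding margins, columns and gutters: 192 + 725 + 40 = 957 px.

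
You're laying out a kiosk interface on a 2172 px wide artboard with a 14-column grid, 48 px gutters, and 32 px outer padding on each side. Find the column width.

106 px

Subtract both margins: 2172 − 2·32 = 2108 px.
Subtracting 13 gutters of 48 leaves 1484 for 14 columns, so c = 106 px.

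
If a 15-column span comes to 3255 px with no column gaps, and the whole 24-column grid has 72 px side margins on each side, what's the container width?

5352 px

With no column gaps, each column is 3255/15 = 217 px.
Container = 2·72 + 24·217 = 144 + 5208 = 5352 px.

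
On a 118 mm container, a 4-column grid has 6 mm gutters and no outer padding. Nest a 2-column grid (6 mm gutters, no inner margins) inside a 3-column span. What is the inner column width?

4 columns + 3 gutters: 4c + 3·6 = 118.
4c = 118 − 18 = 100, so c = 25 mm.
3 columns plus 2 gutters: 75 + 12 = 87 mm.
2 columns + 1 gutter: 2d + 1·6 = 87.
2d = 87 − 6 = 81, so d = 40.5 mm.

40.5 mm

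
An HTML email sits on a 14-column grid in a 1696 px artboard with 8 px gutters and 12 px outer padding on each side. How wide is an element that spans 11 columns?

1312 px

Subtract both margins: 1696 − 2·12 = 1672 px.
14 columns + 13 gutters: 14c + 13·8 = 1672.
14c = 1672 − 104 = 1568, so c = 112 px.
11-column span = 11·112 + 10·8 = 1312 px.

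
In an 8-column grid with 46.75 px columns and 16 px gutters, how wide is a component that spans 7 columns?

423.25 px

Span of 7: 7·46.75 + 6·16 = 327.25 + 96 = 423.25 px.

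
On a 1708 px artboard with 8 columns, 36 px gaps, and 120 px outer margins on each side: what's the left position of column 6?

Content = 1708 − 2·120 = 1468 px.
8 columns + 7 gaps: 8c + 7·36 = 1468.
8c = 1468 − 252 = 1216, so c = 152 px.
Before column 6: the margin + 5 columns + 5 gaps.
Offset = 120 + 5·(152 + 36) = 120 + 940 = 1060 px.

1060 px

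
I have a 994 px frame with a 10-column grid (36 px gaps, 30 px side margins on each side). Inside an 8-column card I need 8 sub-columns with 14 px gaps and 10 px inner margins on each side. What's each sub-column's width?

77.75 px

Take off 60 px of margins, leaving 934 px.
10 columns + 9 gaps: 10c + 9·36 = 934.
10c = 934 − 324 = 610, so c = 61 px.
8-column span = 8·61 + 7·36 = 740 px.
Inner content = 740 − 2·10 = 720 px.
Subtracting 7 gaps of 14 leaves 622 for 8 columns, so d = 77.75 px.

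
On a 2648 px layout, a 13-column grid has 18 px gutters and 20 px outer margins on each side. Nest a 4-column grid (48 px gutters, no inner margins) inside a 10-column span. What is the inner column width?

Take off 40 px of margins, leaving 2608 px.
2608 − 12·18 = 2392; ÷13 gives c = 184 px.
Span of 10: 10·184 + 9·18 = 1840 + 162 = 2002 px.
2002 − 3·48 = 1858; ÷4 gives d = 464.5 px.

464.5 px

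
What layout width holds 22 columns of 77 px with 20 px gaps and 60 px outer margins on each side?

Layout = 2·60 + 22·77 + 21·20 = 120 + 1694 + 420 = 2234 px.

2234 px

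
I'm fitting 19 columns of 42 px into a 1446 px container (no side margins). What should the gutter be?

19 columns take 19·42 = 798 px; remaining 648 splits into 18 gutters.
g = 648 / 18 = 36 px.

36 px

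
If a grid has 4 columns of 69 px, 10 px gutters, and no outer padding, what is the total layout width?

306 px

Summing: 276 + 30 = 306 px.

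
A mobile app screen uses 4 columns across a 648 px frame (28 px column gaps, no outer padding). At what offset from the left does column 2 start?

4 columns + 3 column gaps: 4c + 3·28 = 648.
4c = 648 − 84 = 564, so c = 141 px.
Before column 2: 1 column + 1 column gap.
Offset = 1·(141 + 28) = 1·169 = 169 px.

169 px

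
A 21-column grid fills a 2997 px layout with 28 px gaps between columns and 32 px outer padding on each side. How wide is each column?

113 px

Content width = 2997 − 2·32 = 2933 px.
21 columns + 20 gaps: 21c + 20·28 = 2933.
21c = 2933 − 560 = 2373, so c = 113 px.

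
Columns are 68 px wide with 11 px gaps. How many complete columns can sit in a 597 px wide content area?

7 columns: 7·68 + 6·11 = 542 px ≤ 597.
8 columns: 621 px > 597. So 7.

7 columns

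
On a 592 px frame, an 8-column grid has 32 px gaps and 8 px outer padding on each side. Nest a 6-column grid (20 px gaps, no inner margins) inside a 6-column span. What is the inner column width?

Outer content = 592 − 2·8 = 576 px.
Subtracting 7 gaps of 32 leaves 352 for 8 columns, so c = 44 px.
Span of 6: 6·44 + 5·32 = 264 + 160 = 424 px.
6 columns + 5 gaps: 6d + 5·20 = 424.
6d = 424 − 100 = 324, so d = 54 px.

54 px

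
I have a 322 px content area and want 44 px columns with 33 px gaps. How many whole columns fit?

4 columns: 4·44 + 3·33 = 275 px ≤ 322.
5 columns: 352 px > 322. So 4.

4 columns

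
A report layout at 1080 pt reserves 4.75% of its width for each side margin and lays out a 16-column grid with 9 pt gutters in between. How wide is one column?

52.65 pt

Each margin = 4.75% of 1080 = 51.3 pt; content = 1080 − 2·51.3 = 977.4 pt.
16c + 15·9 = 977.4 → 16c = 842.4 → c = 52.65 pt.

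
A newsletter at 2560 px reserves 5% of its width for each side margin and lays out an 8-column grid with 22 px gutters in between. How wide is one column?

268.75 px

Each margin = 5% of 2560 = 128 px; content = 2560 − 2·128 = 2304 px.
8c + 7·22 = 2304 → 8c = 2150 → c = 268.75 px.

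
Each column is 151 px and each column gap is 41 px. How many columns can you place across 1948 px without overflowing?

10 columns

k columns need k·151 + (k−1)·41 = k·192 − 41.
k·192 − 41 ≤ 1948 → k ≤ 1989 / 192 ≈ 10.36, so k = 10.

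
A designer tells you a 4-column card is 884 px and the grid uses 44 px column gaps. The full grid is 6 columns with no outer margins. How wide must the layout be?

1348 px

4c + 3·44 = 884 → 4c = 752 → c = 188 px.
Total width: 6·188 + 5·44 = 1348 px.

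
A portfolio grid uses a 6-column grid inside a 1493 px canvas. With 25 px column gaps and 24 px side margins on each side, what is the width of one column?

220 px

Inside the margins: 1493 − 48 = 1445 px.
6c + 5·25 = 1445 → 6c = 1320 → c = 220 px.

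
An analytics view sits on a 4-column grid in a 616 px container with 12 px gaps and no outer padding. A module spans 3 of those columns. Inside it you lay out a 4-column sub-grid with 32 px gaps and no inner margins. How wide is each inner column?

4 columns + 3 gaps: 4c + 3·12 = 616.
4c = 616 − 36 = 580, so c = 145 px.
3-column span = 3·145 + 2·12 = 459 px.
4d + 3·32 = 459 → 4d = 363 → d = 90.75 px.

90.75 px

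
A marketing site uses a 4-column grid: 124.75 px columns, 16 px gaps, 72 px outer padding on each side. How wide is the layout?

Adding margins, columns and gutters: 144 + 499 + 48 = 691 px.

691 px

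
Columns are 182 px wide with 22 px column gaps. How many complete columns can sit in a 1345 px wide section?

Each extra column adds 182 + 22 = 204 px.
(1345 + 22) / 204 = 6.70, so 6 columns fit.

6 columns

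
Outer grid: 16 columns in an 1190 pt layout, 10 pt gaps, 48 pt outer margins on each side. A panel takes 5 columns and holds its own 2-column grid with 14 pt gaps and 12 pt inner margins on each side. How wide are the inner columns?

Subtract both margins: 1190 − 2·48 = 1094 pt.
16 columns + 15 gaps: 16c + 15·10 = 1094.
16c = 1094 − 150 = 944, so c = 59 pt.
5-column span = 5·59 + 4·10 = 335 pt.
Inner content = 335 − 2·12 = 311 pt.
Subtracting 1 gap of 14 leaves 297 for 2 columns, so d = 148.5 pt.

148.5 pt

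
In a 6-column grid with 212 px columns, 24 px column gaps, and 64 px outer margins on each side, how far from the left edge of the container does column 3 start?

536 px

Column 3 starts at margin + 2·(column + gutter) = 64 + 2·236 = 536 px.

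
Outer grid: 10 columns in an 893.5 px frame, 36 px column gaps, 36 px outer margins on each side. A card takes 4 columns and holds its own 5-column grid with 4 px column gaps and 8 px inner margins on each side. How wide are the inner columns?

Inside the margins: 893.5 − 72 = 821.5 px.
Subtracting 9 column gaps of 36 leaves 497.5 for 10 columns, so c = 49.75 px.
4-column span = 4·49.75 + 3·36 = 307 px.
Inner content = 307 − 2·8 = 291 px.
5d + 4·4 = 291 → 5d = 275 → d = 55 px.

55 px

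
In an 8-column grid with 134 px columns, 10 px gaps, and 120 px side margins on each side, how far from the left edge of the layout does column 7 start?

Each column+gutter stride is 144 px; 6 of them past the 120 px margin is 120 + 864 = 984 px.

984 px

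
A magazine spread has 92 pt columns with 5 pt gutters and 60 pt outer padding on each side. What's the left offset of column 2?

157 pt

Each column+gutter stride is 97 pt; 1 of them past the 60 pt margin is 60 + 97 = 157 pt.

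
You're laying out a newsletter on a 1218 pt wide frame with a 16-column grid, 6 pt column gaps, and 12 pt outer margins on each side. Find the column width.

Subtract both margins: 1218 − 2·12 = 1194 pt.
16 columns + 15 column gaps: 16c + 15·6 = 1194.
16c = 1194 − 90 = 1104, so c = 69 pt.

69 pt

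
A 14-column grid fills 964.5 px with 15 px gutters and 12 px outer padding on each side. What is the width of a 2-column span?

Subtract both margins: 964.5 − 2·12 = 940.5 px.
940.5 − 13·15 = 745.5; ÷14 gives c = 53.25 px.
2 columns plus 1 gutter: 106.5 + 15 = 121.5 px.

121.5 px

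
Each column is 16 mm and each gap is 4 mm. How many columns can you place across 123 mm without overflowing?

k columns need k·16 + (k−1)·4 = k·20 − 4.
k·20 − 4 ≤ 123 → k ≤ 127 / 20 ≈ 6.35, so k = 6.

6 columns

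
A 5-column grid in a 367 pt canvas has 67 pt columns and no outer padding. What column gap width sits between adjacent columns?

5 columns take 5·67 = 335 pt; remaining 32 splits into 4 column gaps.
g = 32 / 4 = 8 pt.

8 pt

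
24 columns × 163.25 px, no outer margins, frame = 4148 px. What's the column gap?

24 columns take 24·163.25 = 3918 px; remaining 230 splits into 23 column gaps.
g = 230 / 23 = 10 px.

10 px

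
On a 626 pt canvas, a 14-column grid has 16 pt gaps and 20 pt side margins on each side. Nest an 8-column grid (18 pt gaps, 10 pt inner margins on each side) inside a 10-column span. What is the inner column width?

33.5 pt

Take off 40 pt of margins, leaving 586 pt.
14 columns + 13 gaps: 14c + 13·16 = 586.
14c = 586 − 208 = 378, so c = 27 pt.
10-column span = 10·27 + 9·16 = 414 pt.
Inner content = 414 − 2·10 = 394 pt.
8 columns + 7 gaps: 8d + 7·18 = 394.
8d = 394 − 126 = 268, so d = 33.5 pt.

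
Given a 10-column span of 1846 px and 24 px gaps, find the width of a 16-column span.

10c + 9·24 = 1846 → 10c = 1630 → c = 163 px.
16 columns plus 15 gaps: 2608 + 360 = 2968 px.

2968 px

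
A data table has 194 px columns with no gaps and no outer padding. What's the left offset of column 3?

388 px

Before column 3: 2 columns + 2 gaps.
Offset = 2·(194 + 0) = 2·194 = 388 px.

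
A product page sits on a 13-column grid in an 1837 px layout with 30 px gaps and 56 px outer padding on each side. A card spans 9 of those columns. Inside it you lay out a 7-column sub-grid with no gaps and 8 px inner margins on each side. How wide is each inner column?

Inside the margins: 1837 − 112 = 1725 px.
1725 − 12·30 = 1365; ÷13 gives c = 105 px.
Span of 9: 9·105 + 8·30 = 945 + 240 = 1185 px.
Inner content = 1185 − 2·8 = 1169 px.
1169 / 7 = 167 px per column.

167 px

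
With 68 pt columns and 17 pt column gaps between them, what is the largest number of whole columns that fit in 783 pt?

9 columns: 9·68 + 8·17 = 748 pt ≤ 783.
10 columns: 833 pt > 783. So 9.

9 columns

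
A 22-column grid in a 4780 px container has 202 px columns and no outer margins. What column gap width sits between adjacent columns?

22 columns take 22·202 = 4444 px; remaining 336 splits into 21 column gaps.
g = 336 / 21 = 16 px.

16 px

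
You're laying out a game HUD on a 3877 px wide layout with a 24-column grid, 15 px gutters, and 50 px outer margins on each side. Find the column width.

Subtract both margins: 3877 − 2·50 = 3777 px.
Subtracting 23 gutters of 15 leaves 3432 for 24 columns, so c = 143 px.

143 px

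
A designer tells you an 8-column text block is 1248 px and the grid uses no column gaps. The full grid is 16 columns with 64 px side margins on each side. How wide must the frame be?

2624 px

1248 / 8 = 156 px per column.
Frame = 2·64 + 16·156 = 128 + 2496 = 2624 px.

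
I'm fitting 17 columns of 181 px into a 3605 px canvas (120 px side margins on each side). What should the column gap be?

18 px

Take off 240 px of margins, leaving 3365 px.
17·181 + 16g = 3365 → 16g = 288 → g = 18 px.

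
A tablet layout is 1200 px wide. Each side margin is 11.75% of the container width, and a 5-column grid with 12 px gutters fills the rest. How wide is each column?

Each margin = 11.75% of 1200 = 141 px; content = 1200 − 2·141 = 918 px.
Subtracting 4 gutters of 12 leaves 870 for 5 columns, so c = 174 px.

174 px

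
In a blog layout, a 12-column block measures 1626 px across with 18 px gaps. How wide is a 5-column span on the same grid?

12c + 11·18 = 1626 → 12c = 1428 → c = 119 px.
5-column span = 5·119 + 4·18 = 667 px.

667 px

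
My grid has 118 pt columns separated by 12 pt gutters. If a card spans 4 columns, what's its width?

4-column span = 4·118 + 3·12 = 508 pt.

508 pt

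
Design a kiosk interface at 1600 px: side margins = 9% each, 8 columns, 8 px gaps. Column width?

Margins: 9% × 1600 = 144 px each, so content = 1600 − 288 = 1312 px.
Subtracting 7 gaps of 8 leaves 1256 for 8 columns, so c = 157 px.

157 px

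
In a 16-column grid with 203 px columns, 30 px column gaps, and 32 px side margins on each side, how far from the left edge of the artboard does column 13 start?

Before column 13: the margin + 12 columns + 12 column gaps.
Offset = 32 + 12·(203 + 30) = 32 + 2796 = 2828 px.

2828 px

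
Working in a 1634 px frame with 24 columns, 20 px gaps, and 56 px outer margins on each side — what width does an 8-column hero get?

494 px

Content width = 1634 − 2·56 = 1522 px.
24 columns + 23 gaps: 24c + 23·20 = 1522.
24c = 1522 − 460 = 1062, so c = 44.25 px.
8 columns plus 7 gaps: 354 + 140 = 494 px.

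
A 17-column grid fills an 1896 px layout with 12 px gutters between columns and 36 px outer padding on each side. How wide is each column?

Content width = 1896 − 2·36 = 1824 px.
Subtracting 16 gutters of 12 leaves 1632 for 17 columns, so c = 96 px.

96 px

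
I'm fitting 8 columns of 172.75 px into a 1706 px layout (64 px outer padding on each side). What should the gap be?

28 px

Inside the margins: 1706 − 128 = 1578 px.
8 columns take 8·172.75 = 1382 px; remaining 196 splits into 7 gaps.
g = 196 / 7 = 28 px.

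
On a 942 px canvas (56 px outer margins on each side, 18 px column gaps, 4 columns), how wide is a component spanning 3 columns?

618 px

Inside the margins: 942 − 112 = 830 px.
4 columns + 3 column gaps: 4c + 3·18 = 830.
4c = 830 − 54 = 776, so c = 194 px.
3-column span = 3·194 + 2·18 = 618 px.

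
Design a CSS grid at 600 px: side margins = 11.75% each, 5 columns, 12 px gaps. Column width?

82.2 px

600 × (1 − 2·11.75%) = 600 × 76.5% = 459 px for the columns.
459 − 4·12 = 411; ÷5 gives c = 82.2 px.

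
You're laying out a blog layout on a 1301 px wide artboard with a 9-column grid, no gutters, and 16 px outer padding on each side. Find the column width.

Take off 32 px of margins, leaving 1269 px.
With no gutters, each column is 1269/9 = 141 px.

141 px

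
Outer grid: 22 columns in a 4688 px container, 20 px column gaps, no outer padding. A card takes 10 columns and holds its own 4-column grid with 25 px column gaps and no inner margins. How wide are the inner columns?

Subtracting 21 column gaps of 20 leaves 4268 for 22 columns, so c = 194 px.
10-column span = 10·194 + 9·20 = 2120 px.
4d + 3·25 = 2120 → 4d = 2045 → d = 511.25 px.

511.25 px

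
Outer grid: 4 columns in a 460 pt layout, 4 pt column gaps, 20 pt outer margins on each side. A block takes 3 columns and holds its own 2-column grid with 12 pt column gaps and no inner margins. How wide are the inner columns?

Inside the margins: 460 − 40 = 420 pt.
420 − 3·4 = 408; ÷4 gives c = 102 pt.
3 columns plus 2 column gaps: 306 + 8 = 314 pt.
2 columns + 1 column gap: 2d + 1·12 = 314.
2d = 314 − 12 = 302, so d = 151 pt.

151 pt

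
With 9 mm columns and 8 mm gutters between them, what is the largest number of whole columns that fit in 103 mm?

6 columns

k columns need k·9 + (k−1)·8 = k·17 − 8.
k·17 − 8 ≤ 103 → k ≤ 111 / 17 ≈ 6.53, so k = 6.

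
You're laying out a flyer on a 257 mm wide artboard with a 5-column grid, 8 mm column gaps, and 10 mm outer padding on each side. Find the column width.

41 mm

Content width = 257 − 2·10 = 237 mm.
Subtracting 4 column gaps of 8 leaves 205 for 5 columns, so c = 41 mm.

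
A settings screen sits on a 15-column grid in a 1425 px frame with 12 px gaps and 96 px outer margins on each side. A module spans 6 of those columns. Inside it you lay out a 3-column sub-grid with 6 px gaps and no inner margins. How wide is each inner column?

158 px

Outer content = 1425 − 2·96 = 1233 px.
15 columns + 14 gaps: 15c + 14·12 = 1233.
15c = 1233 − 168 = 1065, so c = 71 px.
Span of 6: 6·71 + 5·12 = 426 + 60 = 486 px.
Subtracting 2 gaps of 6 leaves 474 for 3 columns, so d = 158 px.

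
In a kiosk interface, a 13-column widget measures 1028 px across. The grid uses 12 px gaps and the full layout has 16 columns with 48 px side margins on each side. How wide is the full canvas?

1364 px

13c + 12·12 = 1028 → 13c = 884 → c = 68 px.
Canvas = 2·48 + 16·68 + 15·12 = 96 + 1088 + 180 = 1364 px.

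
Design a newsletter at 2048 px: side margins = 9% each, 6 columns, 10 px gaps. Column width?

271.56 px

Each margin = 9% of 2048 = 184.32 px; content = 2048 − 2·184.32 = 1679.36 px.
6 columns + 5 gaps: 6c + 5·10 = 1679.36.
6c = 1679.36 − 50 = 1629.36, so c = 271.56 px.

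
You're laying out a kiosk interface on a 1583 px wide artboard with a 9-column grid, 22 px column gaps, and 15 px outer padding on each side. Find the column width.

Content width = 1583 − 2·15 = 1553 px.
9c + 8·22 = 1553 → 9c = 1377 → c = 153 px.

153 px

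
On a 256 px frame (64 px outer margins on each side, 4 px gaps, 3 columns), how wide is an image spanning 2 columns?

Subtract both margins: 256 − 2·64 = 128 px.
3 columns + 2 gaps: 3c + 2·4 = 128.
3c = 128 − 8 = 120, so c = 40 px.
2-column span = 2·40 + 1·4 = 84 px.

84 px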